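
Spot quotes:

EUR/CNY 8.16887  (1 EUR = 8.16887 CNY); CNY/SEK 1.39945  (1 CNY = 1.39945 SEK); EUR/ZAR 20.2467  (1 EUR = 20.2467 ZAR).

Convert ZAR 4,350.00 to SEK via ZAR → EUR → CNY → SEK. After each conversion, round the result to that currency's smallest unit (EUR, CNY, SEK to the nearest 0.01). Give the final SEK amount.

SEK 2,456.15

ZAR 4,350.00 ÷ 20.2467 = EUR 214.85
EUR 214.85 × 8.16887 = CNY 1,755.08
CNY 1,755.08 × 1.39945 = SEK 2,456.15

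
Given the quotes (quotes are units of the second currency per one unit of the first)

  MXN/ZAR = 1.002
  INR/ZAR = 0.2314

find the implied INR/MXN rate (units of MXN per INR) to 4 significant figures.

INR/MXN = 0.2309

1 INR × 0.2314 = 0.2314 ZAR
0.2314 ZAR ÷ 1.002 = 0.230938 MXN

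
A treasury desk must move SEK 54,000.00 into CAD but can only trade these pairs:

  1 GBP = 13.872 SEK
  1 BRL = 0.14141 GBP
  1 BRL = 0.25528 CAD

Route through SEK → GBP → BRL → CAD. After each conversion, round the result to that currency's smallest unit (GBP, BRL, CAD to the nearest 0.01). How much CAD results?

CAD 7,027.34

SEK 54,000.00 ÷ 13.872 = GBP 3,892.73
GBP 3,892.73 ÷ 0.14141 = BRL 27,527.97
BRL 27,527.97 × 0.25528 = CAD 7,027.34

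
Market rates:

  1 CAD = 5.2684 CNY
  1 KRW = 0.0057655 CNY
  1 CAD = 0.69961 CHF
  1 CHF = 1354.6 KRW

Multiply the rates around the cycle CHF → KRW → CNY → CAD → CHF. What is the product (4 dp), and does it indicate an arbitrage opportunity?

1.0371 (arbitrage exists)

Around CHF → KRW → CNY → CAD → CHF: 1 × 1354.6 × 0.0057655 ÷ 5.2684 × 0.69961 = 1.037111
Product > 1; profitable direction is CHF → KRW → CNY → CAD → CHF.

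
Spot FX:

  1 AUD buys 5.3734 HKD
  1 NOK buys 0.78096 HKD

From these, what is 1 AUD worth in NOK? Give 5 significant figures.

1 AUD × 5.3734 = 5.3734 HKD
5.3734 HKD ÷ 0.78096 = 6.88051 NOK

AUD/NOK = 6.8805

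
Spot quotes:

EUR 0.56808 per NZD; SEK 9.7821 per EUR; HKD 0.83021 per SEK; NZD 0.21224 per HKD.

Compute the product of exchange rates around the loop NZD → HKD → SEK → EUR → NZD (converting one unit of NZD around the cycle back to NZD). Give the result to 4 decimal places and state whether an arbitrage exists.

Around NZD → HKD → SEK → EUR → NZD: 1 ÷ 0.21224 ÷ 0.83021 ÷ 9.7821 ÷ 0.56808 = 1.021276
Product > 1; profitable direction is NZD → HKD → SEK → EUR → NZD.

1.0213 (arbitrage exists)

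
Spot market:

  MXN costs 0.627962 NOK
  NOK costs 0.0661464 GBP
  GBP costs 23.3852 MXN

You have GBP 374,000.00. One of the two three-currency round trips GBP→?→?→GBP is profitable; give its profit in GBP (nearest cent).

Profitable loop is GBP → NOK → MXN → GBP:
GBP 374,000.00 ÷ 0.0661464 = NOK 5,654,124.79
NOK 5,654,124.79 ÷ 0.627962 = MXN 9,003,928.25
MXN 9,003,928.25 ÷ 23.3852 = GBP 385,026.78
Profit = GBP 385,026.78 − GBP 374,000.00

Profit: GBP 11,026.78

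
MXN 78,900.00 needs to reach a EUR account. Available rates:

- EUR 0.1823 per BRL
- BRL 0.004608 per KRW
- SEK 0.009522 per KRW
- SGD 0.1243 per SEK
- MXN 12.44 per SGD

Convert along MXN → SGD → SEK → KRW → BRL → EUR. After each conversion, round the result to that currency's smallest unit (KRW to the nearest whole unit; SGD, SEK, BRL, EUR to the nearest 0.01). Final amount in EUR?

EUR 4,501.49

MXN 78,900.00 ÷ 12.44 = SGD 6,342.44
SGD 6,342.44 ÷ 0.1243 = SEK 51,025.26
SEK 51,025.26 ÷ 0.009522 = KRW 5,358,670
KRW 5,358,670 × 0.004608 = BRL 24,692.75
BRL 24,692.75 × 0.1823 = EUR 4,501.49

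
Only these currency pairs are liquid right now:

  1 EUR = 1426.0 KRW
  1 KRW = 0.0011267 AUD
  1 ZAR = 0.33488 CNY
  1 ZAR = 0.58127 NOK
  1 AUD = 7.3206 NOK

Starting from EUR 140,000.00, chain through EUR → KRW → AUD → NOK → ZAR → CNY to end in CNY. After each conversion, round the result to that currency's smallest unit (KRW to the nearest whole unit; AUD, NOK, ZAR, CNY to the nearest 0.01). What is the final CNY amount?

EUR 140,000.00 × 1426.0 = KRW 199,640,000
KRW 199,640,000 × 0.0011267 = AUD 224,934.39
AUD 224,934.39 × 7.3206 = NOK 1,646,654.70
NOK 1,646,654.70 ÷ 0.58127 = ZAR 2,832,856.85
ZAR 2,832,856.85 × 0.33488 = CNY 948,667.10

CNY 948,667.10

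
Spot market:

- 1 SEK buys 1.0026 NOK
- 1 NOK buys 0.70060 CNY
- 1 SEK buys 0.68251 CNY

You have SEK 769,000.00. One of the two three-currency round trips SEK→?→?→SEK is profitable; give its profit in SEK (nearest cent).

Profitable loop is SEK → NOK → CNY → SEK:
SEK 769,000.00 × 1.0026 = NOK 770,999.40
NOK 770,999.40 × 0.70060 = CNY 540,162.18
CNY 540,162.18 ÷ 0.68251 = SEK 791,434.82
Profit = SEK 791,434.82 − SEK 769,000.00

Profit: SEK 22,434.82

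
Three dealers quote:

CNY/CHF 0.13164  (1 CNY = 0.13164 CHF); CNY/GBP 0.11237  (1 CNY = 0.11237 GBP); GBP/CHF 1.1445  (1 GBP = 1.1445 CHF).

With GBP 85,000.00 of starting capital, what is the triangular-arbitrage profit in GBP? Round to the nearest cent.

Profit: GBP 2,004.28

Profitable loop is GBP → CNY → CHF → GBP:
GBP 85,000.00 ÷ 0.11237 = CNY 756,429.65
CNY 756,429.65 × 0.13164 = CHF 99,576.40
CHF 99,576.40 ÷ 1.1445 = GBP 87,004.28
Profit = GBP 87,004.28 − GBP 85,000.00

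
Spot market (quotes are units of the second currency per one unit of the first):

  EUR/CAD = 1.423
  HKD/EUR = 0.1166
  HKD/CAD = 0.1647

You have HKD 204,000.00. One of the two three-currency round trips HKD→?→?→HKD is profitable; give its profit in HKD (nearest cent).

Profitable loop is HKD → EUR → CAD → HKD:
HKD 204,000.00 × 0.1166 = EUR 23,786.40
EUR 23,786.40 × 1.423 = CAD 33,848.05
CAD 33,848.05 ÷ 0.1647 = HKD 205,513.34
Profit = HKD 205,513.34 − HKD 204,000.00

Profit: HKD 1,513.34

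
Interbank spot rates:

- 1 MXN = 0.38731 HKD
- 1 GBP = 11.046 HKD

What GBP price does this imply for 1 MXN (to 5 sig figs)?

1 MXN × 0.38731 = 0.38731 HKD
0.38731 HKD ÷ 11.046 = 0.0350634 GBP

MXN/GBP = 0.035063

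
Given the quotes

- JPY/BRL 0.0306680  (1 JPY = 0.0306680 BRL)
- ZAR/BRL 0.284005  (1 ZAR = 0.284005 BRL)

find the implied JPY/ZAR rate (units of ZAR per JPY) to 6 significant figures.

1 JPY × 0.0306680 = 0.030668 BRL
0.030668 BRL ÷ 0.284005 = 0.107984 ZAR

JPY/ZAR = 0.107984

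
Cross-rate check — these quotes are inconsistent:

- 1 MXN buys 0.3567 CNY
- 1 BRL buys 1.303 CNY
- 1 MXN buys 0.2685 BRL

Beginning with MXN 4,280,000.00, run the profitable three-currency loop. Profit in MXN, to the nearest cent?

Profit: MXN 83,733.03

Profitable loop is MXN → CNY → BRL → MXN:
MXN 4,280,000.00 × 0.3567 = CNY 1,526,676.00
CNY 1,526,676.00 ÷ 1.303 = BRL 1,171,662.32
BRL 1,171,662.32 ÷ 0.2685 = MXN 4,363,733.03
Profit = MXN 4,363,733.03 − MXN 4,280,000.00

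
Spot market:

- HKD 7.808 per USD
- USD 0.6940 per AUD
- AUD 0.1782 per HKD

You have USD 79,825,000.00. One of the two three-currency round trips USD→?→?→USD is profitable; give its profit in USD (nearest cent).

Profit: USD 2,841,957.19

Profitable loop is USD → AUD → HKD → USD:
USD 79,825,000.00 ÷ 0.6940 = AUD 115,021,613.83
AUD 115,021,613.83 ÷ 0.1782 = HKD 645,463,601.76
HKD 645,463,601.76 ÷ 7.808 = USD 82,666,957.19
Profit = USD 82,666,957.19 − USD 79,825,000.00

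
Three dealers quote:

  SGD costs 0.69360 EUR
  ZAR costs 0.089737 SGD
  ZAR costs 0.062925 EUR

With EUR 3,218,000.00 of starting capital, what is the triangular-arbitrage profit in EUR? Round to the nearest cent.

Profitable loop is EUR → SGD → ZAR → EUR:
EUR 3,218,000.00 ÷ 0.69360 = SGD 4,639,561.71
SGD 4,639,561.71 ÷ 0.089737 = ZAR 51,701,769.69
ZAR 51,701,769.69 × 0.062925 = EUR 3,253,333.86
Profit = EUR 3,253,333.86 − EUR 3,218,000.00

Profit: EUR 35,333.86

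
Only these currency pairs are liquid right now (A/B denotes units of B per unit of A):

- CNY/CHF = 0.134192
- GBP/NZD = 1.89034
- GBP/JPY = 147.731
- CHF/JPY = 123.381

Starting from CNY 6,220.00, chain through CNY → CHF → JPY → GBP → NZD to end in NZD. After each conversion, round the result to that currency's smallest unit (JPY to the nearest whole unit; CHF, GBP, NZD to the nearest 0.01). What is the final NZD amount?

CNY 6,220.00 × 0.134192 = CHF 834.67
CHF 834.67 × 123.381 = JPY 102,982
JPY 102,982 ÷ 147.731 = GBP 697.09
GBP 697.09 × 1.89034 = NZD 1,317.74

NZD 1,317.74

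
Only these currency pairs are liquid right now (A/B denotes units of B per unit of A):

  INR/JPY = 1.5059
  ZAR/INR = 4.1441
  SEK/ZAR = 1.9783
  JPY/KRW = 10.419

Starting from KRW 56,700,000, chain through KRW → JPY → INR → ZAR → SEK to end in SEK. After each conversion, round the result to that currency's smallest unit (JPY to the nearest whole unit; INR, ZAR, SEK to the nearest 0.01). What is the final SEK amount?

SEK 440,796.88

KRW 56,700,000 ÷ 10.419 = JPY 5,441,981
JPY 5,441,981 ÷ 1.5059 = INR 3,613,773.16
INR 3,613,773.16 ÷ 4.1441 = ZAR 872,028.46
ZAR 872,028.46 ÷ 1.9783 = SEK 440,796.88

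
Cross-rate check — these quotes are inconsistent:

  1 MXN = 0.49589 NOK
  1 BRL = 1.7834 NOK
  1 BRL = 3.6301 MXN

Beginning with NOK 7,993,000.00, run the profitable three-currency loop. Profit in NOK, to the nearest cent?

Profit: NOK 74,983.29

Profitable loop is NOK → BRL → MXN → NOK:
NOK 7,993,000.00 ÷ 1.7834 = BRL 4,481,888.53
BRL 4,481,888.53 × 3.6301 = MXN 16,269,703.54
MXN 16,269,703.54 × 0.49589 = NOK 8,067,983.29
Profit = NOK 8,067,983.29 − NOK 7,993,000.00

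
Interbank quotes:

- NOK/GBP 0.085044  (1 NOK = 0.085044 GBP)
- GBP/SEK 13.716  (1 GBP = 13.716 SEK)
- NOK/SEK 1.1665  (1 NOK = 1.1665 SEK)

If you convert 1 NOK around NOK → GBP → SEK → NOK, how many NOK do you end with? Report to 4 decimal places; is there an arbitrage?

Around NOK → GBP → SEK → NOK: 1 × 0.085044 × 13.716 ÷ 1.1665 = 0.999969
Product ≈ 1 (deviation 0.003%, within rounding noise).

1.0000 (no arbitrage)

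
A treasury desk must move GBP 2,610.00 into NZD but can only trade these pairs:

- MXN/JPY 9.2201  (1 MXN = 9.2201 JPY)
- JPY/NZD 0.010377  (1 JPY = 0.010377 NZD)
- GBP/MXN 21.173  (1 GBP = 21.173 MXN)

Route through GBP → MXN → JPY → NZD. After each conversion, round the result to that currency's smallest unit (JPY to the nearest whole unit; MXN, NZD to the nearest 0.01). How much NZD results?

GBP 2,610.00 × 21.173 = MXN 55,261.53
MXN 55,261.53 × 9.2201 = JPY 509,517
JPY 509,517 × 0.010377 = NZD 5,287.26

NZD 5,287.26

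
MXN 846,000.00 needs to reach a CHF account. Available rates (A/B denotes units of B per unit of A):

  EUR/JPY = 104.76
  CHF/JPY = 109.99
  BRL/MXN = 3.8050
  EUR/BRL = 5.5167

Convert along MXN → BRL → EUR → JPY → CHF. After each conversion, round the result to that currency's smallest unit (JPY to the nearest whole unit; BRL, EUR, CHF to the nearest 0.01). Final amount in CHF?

CHF 38,386.51

MXN 846,000.00 ÷ 3.8050 = BRL 222,339.03
BRL 222,339.03 ÷ 5.5167 = EUR 40,302.90
EUR 40,302.90 × 104.76 = JPY 4,222,132
JPY 4,222,132 ÷ 109.99 = CHF 38,386.51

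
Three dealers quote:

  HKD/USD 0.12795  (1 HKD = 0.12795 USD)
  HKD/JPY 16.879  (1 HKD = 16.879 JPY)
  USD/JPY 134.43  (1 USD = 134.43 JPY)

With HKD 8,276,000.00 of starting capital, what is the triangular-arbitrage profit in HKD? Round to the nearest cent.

Profitable loop is HKD → USD → JPY → HKD:
HKD 8,276,000.00 × 0.12795 = USD 1,058,914.20
USD 1,058,914.20 × 134.43 = JPY 142,349,836
JPY 142,349,836 ÷ 16.879 = HKD 8,433,546.77
Profit = HKD 8,433,546.77 − HKD 8,276,000.00

Profit: HKD 157,546.77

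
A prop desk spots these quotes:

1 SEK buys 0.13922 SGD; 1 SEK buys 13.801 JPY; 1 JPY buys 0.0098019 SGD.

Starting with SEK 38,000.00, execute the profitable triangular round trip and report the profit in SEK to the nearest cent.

Profit: SEK 1,107.89

Profitable loop is SEK → SGD → JPY → SEK:
SEK 38,000.00 × 0.13922 = SGD 5,290.36
SGD 5,290.36 ÷ 0.0098019 = JPY 539,728
JPY 539,728 ÷ 13.801 = SEK 39,107.89
Profit = SEK 39,107.89 − SEK 38,000.00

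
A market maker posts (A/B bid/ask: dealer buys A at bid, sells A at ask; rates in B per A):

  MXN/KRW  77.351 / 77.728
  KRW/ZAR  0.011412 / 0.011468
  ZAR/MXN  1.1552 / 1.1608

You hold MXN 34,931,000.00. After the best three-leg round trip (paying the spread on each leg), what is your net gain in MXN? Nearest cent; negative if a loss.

Best loop MXN → KRW → ZAR → MXN:
MXN 34,931,000.00 × 77.351 (sell MXN at bid) = KRW 2,701,947,781
KRW 2,701,947,781 × 0.011412 (sell KRW at bid) = ZAR 30,834,628.08
ZAR 30,834,628.08 × 1.1552 (sell ZAR at bid) = MXN 35,620,162.35

Net profit: MXN 689,162.35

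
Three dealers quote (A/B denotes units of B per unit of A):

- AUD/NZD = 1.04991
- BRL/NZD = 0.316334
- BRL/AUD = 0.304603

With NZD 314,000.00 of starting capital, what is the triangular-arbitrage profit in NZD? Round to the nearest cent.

Profitable loop is NZD → BRL → AUD → NZD:
NZD 314,000.00 ÷ 0.316334 = BRL 992,621.72
BRL 992,621.72 × 0.304603 = AUD 302,355.55
AUD 302,355.55 × 1.04991 = NZD 317,446.12
Profit = NZD 317,446.12 − NZD 314,000.00

Profit: NZD 3,446.12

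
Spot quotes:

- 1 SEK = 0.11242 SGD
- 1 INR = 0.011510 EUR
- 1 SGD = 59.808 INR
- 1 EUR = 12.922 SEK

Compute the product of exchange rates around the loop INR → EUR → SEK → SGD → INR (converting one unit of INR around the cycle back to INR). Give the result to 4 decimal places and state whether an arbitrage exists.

Around INR → EUR → SEK → SGD → INR: 1 × 0.011510 × 12.922 × 0.11242 × 59.808 = 1.000018
Product ≈ 1 (deviation 0.002%, within rounding noise).

1.0000 (no arbitrage)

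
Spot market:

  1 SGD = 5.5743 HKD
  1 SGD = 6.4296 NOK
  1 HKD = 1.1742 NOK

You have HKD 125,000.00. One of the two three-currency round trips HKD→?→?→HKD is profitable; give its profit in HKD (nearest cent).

Profit: HKD 2,250.20

Profitable loop is HKD → NOK → SGD → HKD:
HKD 125,000.00 × 1.1742 = NOK 146,775.00
NOK 146,775.00 ÷ 6.4296 = SGD 22,828.01
SGD 22,828.01 × 5.5743 = HKD 127,250.20
Profit = HKD 127,250.20 − HKD 125,000.00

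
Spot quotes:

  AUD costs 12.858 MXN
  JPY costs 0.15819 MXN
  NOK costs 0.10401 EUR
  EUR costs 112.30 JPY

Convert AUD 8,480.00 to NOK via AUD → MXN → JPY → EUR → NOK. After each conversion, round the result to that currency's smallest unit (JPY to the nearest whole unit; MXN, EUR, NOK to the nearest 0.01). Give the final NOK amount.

NOK 59,011.25

AUD 8,480.00 × 12.858 = MXN 109,035.84
MXN 109,035.84 ÷ 0.15819 = JPY 689,271
JPY 689,271 ÷ 112.30 = EUR 6,137.76
EUR 6,137.76 ÷ 0.10401 = NOK 59,011.25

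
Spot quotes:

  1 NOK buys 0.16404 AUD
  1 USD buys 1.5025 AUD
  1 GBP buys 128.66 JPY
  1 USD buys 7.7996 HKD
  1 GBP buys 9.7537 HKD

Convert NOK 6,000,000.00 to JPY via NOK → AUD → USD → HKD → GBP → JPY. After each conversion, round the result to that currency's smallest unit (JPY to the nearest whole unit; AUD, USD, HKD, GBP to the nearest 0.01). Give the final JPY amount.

NOK 6,000,000.00 × 0.16404 = AUD 984,240.00
AUD 984,240.00 ÷ 1.5025 = USD 655,068.22
USD 655,068.22 × 7.7996 = HKD 5,109,270.09
HKD 5,109,270.09 ÷ 9.7537 = GBP 523,828.92
GBP 523,828.92 × 128.66 = JPY 67,395,829

JPY 67,395,829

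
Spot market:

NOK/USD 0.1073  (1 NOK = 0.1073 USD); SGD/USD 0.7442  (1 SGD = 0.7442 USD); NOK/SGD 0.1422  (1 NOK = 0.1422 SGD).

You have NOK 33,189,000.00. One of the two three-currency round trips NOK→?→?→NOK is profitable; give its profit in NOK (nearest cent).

Profitable loop is NOK → USD → SGD → NOK:
NOK 33,189,000.00 × 0.1073 = USD 3,561,179.70
USD 3,561,179.70 ÷ 0.7442 = SGD 4,785,245.50
SGD 4,785,245.50 ÷ 0.1422 = NOK 33,651,515.46
Profit = NOK 33,651,515.46 − NOK 33,189,000.00

Profit: NOK 462,515.46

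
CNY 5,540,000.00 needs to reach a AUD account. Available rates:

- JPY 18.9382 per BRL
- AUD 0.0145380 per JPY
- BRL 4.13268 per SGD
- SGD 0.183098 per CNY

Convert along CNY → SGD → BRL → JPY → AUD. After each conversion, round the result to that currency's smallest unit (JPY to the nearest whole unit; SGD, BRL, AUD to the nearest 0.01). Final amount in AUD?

CNY 5,540,000.00 × 0.183098 = SGD 1,014,362.92
SGD 1,014,362.92 × 4.13268 = BRL 4,192,037.35
BRL 4,192,037.35 × 18.9382 = JPY 79,389,642
JPY 79,389,642 × 0.0145380 = AUD 1,154,166.62

AUD 1,154,166.62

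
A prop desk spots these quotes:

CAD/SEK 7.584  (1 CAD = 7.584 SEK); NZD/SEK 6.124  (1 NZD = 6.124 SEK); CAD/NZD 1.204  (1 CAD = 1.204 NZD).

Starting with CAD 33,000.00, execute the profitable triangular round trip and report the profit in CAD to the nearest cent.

Profit: CAD 943.03

Profitable loop is CAD → SEK → NZD → CAD:
CAD 33,000.00 × 7.584 = SEK 250,272.00
SEK 250,272.00 ÷ 6.124 = NZD 40,867.41
NZD 40,867.41 ÷ 1.204 = CAD 33,943.03
Profit = CAD 33,943.03 − CAD 33,000.00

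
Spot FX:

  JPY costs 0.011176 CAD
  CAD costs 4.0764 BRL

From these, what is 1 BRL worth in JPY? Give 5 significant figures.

BRL/JPY = 21.950

1 BRL ÷ 4.0764 = 0.245314 CAD
0.245314 CAD ÷ 0.011176 = 21.9501 JPY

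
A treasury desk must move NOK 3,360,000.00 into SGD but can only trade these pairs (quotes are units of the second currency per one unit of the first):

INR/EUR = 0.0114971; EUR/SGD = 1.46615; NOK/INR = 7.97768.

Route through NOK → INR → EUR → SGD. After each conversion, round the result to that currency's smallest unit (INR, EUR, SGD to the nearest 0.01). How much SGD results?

SGD 451,837.84

NOK 3,360,000.00 × 7.97768 = INR 26,805,004.80
INR 26,805,004.80 × 0.0114971 = EUR 308,179.82
EUR 308,179.82 × 1.46615 = SGD 451,837.84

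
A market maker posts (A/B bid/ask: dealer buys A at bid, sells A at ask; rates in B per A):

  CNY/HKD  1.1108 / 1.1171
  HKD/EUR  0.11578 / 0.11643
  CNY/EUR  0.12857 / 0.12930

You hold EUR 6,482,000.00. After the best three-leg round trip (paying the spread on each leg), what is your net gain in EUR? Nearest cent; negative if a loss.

Best loop EUR → CNY → HKD → EUR:
EUR 6,482,000.00 ÷ 0.12930 (buy CNY at ask) = CNY 50,131,477.18
CNY 50,131,477.18 × 1.1108 (sell CNY at bid) = HKD 55,686,044.86
HKD 55,686,044.86 × 0.11578 (sell HKD at bid) = EUR 6,447,330.27

Net result: EUR -34,669.73 (no profitable arbitrage after spreads)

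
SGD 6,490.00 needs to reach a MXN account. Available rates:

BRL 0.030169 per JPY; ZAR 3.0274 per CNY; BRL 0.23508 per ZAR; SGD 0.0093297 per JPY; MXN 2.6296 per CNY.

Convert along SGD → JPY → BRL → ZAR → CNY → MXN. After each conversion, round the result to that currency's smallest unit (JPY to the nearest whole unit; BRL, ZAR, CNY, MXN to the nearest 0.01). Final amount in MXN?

MXN 77,542.93

SGD 6,490.00 ÷ 0.0093297 = JPY 695,628
JPY 695,628 × 0.030169 = BRL 20,986.40
BRL 20,986.40 ÷ 0.23508 = ZAR 89,273.44
ZAR 89,273.44 ÷ 3.0274 = CNY 29,488.49
CNY 29,488.49 × 2.6296 = MXN 77,542.93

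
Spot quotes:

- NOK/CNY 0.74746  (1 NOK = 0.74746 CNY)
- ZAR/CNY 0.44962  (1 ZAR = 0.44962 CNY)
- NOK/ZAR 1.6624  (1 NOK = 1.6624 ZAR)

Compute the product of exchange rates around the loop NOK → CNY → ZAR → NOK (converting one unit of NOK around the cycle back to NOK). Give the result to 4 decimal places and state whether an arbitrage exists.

Around NOK → CNY → ZAR → NOK: 1 × 0.74746 ÷ 0.44962 ÷ 1.6624 = 1.000016
Product ≈ 1 (deviation 0.002%, within rounding noise).

1.0000 (no arbitrage)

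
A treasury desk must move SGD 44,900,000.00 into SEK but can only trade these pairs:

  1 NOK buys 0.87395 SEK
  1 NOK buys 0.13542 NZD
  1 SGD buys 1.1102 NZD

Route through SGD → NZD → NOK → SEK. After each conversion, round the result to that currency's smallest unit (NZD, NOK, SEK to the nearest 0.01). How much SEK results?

SEK 321,700,207.66

SGD 44,900,000.00 × 1.1102 = NZD 49,847,980.00
NZD 49,847,980.00 ÷ 0.13542 = NOK 368,099,099.10
NOK 368,099,099.10 × 0.87395 = SEK 321,700,207.66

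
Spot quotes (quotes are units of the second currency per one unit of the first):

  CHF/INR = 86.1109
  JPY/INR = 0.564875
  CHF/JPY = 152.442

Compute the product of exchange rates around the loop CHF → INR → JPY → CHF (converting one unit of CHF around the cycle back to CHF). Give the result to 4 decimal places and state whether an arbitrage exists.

1.0000 (no arbitrage)

Around CHF → INR → JPY → CHF: 1 × 86.1109 ÷ 0.564875 ÷ 152.442 = 1.000003
Product ≈ 1 (deviation 0.000%, within rounding noise).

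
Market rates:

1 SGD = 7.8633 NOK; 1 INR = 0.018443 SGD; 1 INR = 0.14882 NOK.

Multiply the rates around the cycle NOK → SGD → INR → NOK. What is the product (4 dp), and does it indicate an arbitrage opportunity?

Around NOK → SGD → INR → NOK: 1 ÷ 7.8633 ÷ 0.018443 × 0.14882 = 1.026183
Product > 1; profitable direction is NOK → SGD → INR → NOK.

1.0262 (arbitrage exists)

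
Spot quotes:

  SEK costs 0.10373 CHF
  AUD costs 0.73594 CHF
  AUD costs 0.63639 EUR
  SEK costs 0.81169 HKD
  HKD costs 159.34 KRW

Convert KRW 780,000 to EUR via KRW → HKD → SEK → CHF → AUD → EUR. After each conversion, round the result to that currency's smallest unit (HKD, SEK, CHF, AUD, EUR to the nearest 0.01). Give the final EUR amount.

KRW 780,000 ÷ 159.34 = HKD 4,895.19
HKD 4,895.19 ÷ 0.81169 = SEK 6,030.86
SEK 6,030.86 × 0.10373 = CHF 625.58
CHF 625.58 ÷ 0.73594 = AUD 850.04
AUD 850.04 × 0.63639 = EUR 540.96

EUR 540.96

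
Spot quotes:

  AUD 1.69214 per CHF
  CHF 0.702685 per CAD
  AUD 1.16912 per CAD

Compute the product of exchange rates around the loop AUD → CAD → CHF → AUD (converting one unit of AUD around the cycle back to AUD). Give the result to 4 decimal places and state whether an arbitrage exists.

1.0170 (arbitrage exists)

Around AUD → CAD → CHF → AUD: 1 ÷ 1.16912 × 0.702685 × 1.69214 = 1.017040
Product > 1; profitable direction is AUD → CAD → CHF → AUD.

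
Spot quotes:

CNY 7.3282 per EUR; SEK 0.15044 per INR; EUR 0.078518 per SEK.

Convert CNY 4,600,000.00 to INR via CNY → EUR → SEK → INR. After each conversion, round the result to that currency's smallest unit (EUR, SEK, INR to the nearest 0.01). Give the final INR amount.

CNY 4,600,000.00 ÷ 7.3282 = EUR 627,712.13
EUR 627,712.13 ÷ 0.078518 = SEK 7,994,499.73
SEK 7,994,499.73 ÷ 0.15044 = INR 53,140,785.23

INR 53,140,785.23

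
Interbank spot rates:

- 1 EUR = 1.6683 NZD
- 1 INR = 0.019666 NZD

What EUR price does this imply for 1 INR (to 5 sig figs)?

1 INR × 0.019666 = 0.019666 NZD
0.019666 NZD ÷ 1.6683 = 0.011788 EUR

INR/EUR = 0.011788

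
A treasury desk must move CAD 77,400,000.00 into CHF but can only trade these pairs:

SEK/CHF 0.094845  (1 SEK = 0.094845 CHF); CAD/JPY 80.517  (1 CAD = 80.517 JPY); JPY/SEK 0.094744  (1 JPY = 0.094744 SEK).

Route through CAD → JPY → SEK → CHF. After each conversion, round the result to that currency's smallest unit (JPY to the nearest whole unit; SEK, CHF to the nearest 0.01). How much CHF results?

CAD 77,400,000.00 × 80.517 = JPY 6,232,015,800
JPY 6,232,015,800 × 0.094744 = SEK 590,446,104.96
SEK 590,446,104.96 × 0.094845 = CHF 56,000,860.82

CHF 56,000,860.82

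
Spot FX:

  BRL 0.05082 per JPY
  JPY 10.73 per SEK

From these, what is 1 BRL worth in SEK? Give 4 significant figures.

1 BRL ÷ 0.05082 = 19.6773 JPY
19.6773 JPY ÷ 10.73 = 1.83386 SEK

BRL/SEK = 1.834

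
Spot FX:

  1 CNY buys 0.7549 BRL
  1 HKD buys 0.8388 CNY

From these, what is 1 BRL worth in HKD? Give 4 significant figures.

1 BRL ÷ 0.7549 = 1.32468 CNY
1.32468 CNY ÷ 0.8388 = 1.57925 HKD

BRL/HKD = 1.579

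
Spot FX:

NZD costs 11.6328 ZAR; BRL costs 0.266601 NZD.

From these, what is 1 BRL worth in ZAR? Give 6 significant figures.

1 BRL × 0.266601 = 0.266601 NZD
0.266601 NZD × 11.6328 = 3.10132 ZAR

BRL/ZAR = 3.10132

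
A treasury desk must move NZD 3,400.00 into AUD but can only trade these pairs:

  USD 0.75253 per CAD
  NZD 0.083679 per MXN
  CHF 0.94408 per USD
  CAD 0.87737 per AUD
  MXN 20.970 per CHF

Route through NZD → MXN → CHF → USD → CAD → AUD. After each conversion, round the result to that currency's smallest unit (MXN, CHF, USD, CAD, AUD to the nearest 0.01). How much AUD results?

AUD 3,108.48

NZD 3,400.00 ÷ 0.083679 = MXN 40,631.46
MXN 40,631.46 ÷ 20.970 = CHF 1,937.60
CHF 1,937.60 ÷ 0.94408 = USD 2,052.37
USD 2,052.37 ÷ 0.75253 = CAD 2,727.29
CAD 2,727.29 ÷ 0.87737 = AUD 3,108.48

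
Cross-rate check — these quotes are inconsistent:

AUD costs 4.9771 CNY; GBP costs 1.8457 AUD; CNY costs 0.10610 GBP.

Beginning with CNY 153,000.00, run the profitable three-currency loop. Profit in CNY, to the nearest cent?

Profitable loop is CNY → AUD → GBP → CNY:
CNY 153,000.00 ÷ 4.9771 = AUD 30,740.79
AUD 30,740.79 ÷ 1.8457 = GBP 16,655.36
GBP 16,655.36 ÷ 0.10610 = CNY 156,977.92
Profit = CNY 156,977.92 − CNY 153,000.00

Profit: CNY 3,977.92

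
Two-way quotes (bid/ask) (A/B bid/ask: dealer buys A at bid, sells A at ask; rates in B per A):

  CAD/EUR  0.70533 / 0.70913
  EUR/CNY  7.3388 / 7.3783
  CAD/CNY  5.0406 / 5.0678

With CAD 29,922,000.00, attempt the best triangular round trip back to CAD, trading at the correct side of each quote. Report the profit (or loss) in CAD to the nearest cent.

Best loop CAD → EUR → CNY → CAD:
CAD 29,922,000.00 × 0.70533 (sell CAD at bid) = EUR 21,104,884.26
EUR 21,104,884.26 × 7.3388 (sell EUR at bid) = CNY 154,884,524.61
CNY 154,884,524.61 ÷ 5.0678 (buy CAD at ask) = CAD 30,562,477.72

Net profit: CAD 640,477.72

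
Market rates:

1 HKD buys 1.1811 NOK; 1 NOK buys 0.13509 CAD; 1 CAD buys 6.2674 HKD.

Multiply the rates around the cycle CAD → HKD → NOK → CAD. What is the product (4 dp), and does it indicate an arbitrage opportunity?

Around CAD → HKD → NOK → CAD: 1 × 6.2674 × 1.1811 × 0.13509 = 0.999994
Product ≈ 1 (deviation 0.001%, within rounding noise).

1.0000 (no arbitrage)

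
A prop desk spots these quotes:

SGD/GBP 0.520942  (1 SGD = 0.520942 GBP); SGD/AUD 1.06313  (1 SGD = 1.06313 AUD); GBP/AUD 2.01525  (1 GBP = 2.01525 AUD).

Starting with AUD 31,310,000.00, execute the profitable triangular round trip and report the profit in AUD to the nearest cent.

Profitable loop is AUD → GBP → SGD → AUD:
AUD 31,310,000.00 ÷ 2.01525 = GBP 15,536,533.93
GBP 15,536,533.93 ÷ 0.520942 = SGD 29,823,922.68
SGD 29,823,922.68 × 1.06313 = AUD 31,706,706.92
Profit = AUD 31,706,706.92 − AUD 31,310,000.00

Profit: AUD 396,706.92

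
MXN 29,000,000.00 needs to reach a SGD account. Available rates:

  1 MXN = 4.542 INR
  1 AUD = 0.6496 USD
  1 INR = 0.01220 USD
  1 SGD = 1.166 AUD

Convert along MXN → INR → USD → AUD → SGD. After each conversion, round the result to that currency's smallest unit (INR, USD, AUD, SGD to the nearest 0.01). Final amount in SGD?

MXN 29,000,000.00 × 4.542 = INR 131,718,000.00
INR 131,718,000.00 × 0.01220 = USD 1,606,959.60
USD 1,606,959.60 ÷ 0.6496 = AUD 2,473,767.86
AUD 2,473,767.86 ÷ 1.166 = SGD 2,121,584.79

SGD 2,121,584.79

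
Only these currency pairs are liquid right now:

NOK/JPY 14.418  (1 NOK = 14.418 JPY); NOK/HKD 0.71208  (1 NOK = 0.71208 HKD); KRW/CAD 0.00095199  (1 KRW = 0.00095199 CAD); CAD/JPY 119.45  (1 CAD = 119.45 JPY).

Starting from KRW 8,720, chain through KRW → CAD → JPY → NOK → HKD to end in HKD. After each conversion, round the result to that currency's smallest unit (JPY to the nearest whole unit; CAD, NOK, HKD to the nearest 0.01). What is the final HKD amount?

HKD 48.94

KRW 8,720 × 0.00095199 = CAD 8.30
CAD 8.30 × 119.45 = JPY 991
JPY 991 ÷ 14.418 = NOK 68.73
NOK 68.73 × 0.71208 = HKD 48.94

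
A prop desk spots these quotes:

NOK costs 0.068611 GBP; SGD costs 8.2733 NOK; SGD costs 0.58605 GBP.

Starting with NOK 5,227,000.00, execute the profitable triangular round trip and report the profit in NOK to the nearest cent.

Profitable loop is NOK → SGD → GBP → NOK:
NOK 5,227,000.00 ÷ 8.2733 = SGD 631,791.43
SGD 631,791.43 × 0.58605 = GBP 370,261.36
GBP 370,261.36 ÷ 0.068611 = NOK 5,396,530.66
Profit = NOK 5,396,530.66 − NOK 5,227,000.00

Profit: NOK 169,530.66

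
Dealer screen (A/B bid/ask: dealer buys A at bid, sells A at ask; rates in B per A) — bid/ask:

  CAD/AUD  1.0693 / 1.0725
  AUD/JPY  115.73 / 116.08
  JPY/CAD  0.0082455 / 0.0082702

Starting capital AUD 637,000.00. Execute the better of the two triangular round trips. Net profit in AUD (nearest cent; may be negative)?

Net profit: AUD 12,982.93

Best loop AUD → JPY → CAD → AUD:
AUD 637,000.00 × 115.73 (sell AUD at bid) = JPY 73,720,010
JPY 73,720,010 × 0.0082455 (sell JPY at bid) = CAD 607,858.34
CAD 607,858.34 × 1.0693 (sell CAD at bid) = AUD 649,982.93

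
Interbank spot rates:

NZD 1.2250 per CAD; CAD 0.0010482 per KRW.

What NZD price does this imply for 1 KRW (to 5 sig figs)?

KRW/NZD = 0.0012840

1 KRW × 0.0010482 = 0.0010482 CAD
0.0010482 CAD × 1.2250 = 0.00128405 NZD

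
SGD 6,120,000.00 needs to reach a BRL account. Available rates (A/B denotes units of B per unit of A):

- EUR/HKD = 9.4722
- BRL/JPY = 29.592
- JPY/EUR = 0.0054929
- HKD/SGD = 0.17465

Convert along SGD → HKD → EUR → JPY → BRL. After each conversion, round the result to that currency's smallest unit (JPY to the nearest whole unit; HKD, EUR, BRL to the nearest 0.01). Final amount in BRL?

SGD 6,120,000.00 ÷ 0.17465 = HKD 35,041,511.59
HKD 35,041,511.59 ÷ 9.4722 = EUR 3,699,405.80
EUR 3,699,405.80 ÷ 0.0054929 = JPY 673,488,649
JPY 673,488,649 ÷ 29.592 = BRL 22,759,146.02

BRL 22,759,146.02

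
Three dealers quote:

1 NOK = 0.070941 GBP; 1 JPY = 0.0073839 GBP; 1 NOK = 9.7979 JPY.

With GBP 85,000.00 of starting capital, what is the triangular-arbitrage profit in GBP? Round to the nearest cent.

Profitable loop is GBP → NOK → JPY → GBP:
GBP 85,000.00 ÷ 0.070941 = NOK 1,198,178.77
NOK 1,198,178.77 × 9.7979 = JPY 11,739,636
JPY 11,739,636 × 0.0073839 = GBP 86,684.30
Profit = GBP 86,684.30 − GBP 85,000.00

Profit: GBP 1,684.30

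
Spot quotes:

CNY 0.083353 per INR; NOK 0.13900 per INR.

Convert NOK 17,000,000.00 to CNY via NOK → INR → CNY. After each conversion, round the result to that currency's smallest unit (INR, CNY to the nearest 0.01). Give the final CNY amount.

CNY 10,194,251.80

NOK 17,000,000.00 ÷ 0.13900 = INR 122,302,158.27
INR 122,302,158.27 × 0.083353 = CNY 10,194,251.80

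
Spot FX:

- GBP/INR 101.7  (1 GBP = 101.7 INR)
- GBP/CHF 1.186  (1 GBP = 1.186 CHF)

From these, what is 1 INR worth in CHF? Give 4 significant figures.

INR/CHF = 0.01166

1 INR ÷ 101.7 = 0.00983284 GBP
0.00983284 GBP × 1.186 = 0.0116618 CHF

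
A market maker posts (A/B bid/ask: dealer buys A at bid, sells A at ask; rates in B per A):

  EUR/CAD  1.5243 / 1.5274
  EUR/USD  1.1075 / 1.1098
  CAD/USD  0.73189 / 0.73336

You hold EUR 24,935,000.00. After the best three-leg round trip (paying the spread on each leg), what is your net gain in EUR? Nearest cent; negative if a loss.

Best loop EUR → CAD → USD → EUR:
EUR 24,935,000.00 × 1.5243 (sell EUR at bid) = CAD 38,008,420.50
CAD 38,008,420.50 × 0.73189 (sell CAD at bid) = USD 27,817,982.88
USD 27,817,982.88 ÷ 1.1098 (buy EUR at ask) = EUR 25,065,762.19

Net profit: EUR 130,762.19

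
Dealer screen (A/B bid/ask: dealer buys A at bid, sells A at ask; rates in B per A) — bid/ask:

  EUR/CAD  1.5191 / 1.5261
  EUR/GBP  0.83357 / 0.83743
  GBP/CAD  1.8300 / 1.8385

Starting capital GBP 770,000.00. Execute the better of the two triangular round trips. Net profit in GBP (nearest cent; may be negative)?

Net result: GBP -336.49 (no profitable arbitrage after spreads)

Best loop GBP → CAD → EUR → GBP:
GBP 770,000.00 × 1.8300 (sell GBP at bid) = CAD 1,409,100.00
CAD 1,409,100.00 ÷ 1.5261 (buy EUR at ask) = EUR 923,333.99
EUR 923,333.99 × 0.83357 (sell EUR at bid) = GBP 769,663.51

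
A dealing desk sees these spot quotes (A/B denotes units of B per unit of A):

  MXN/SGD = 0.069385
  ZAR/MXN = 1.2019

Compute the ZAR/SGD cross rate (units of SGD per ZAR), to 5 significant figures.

ZAR/SGD = 0.083394

1 ZAR × 1.2019 = 1.2019 MXN
1.2019 MXN × 0.069385 = 0.0833938 SGD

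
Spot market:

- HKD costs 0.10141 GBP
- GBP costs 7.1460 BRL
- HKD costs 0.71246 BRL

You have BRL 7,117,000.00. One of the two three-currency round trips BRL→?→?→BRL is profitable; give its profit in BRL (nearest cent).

Profitable loop is BRL → HKD → GBP → BRL:
BRL 7,117,000.00 ÷ 0.71246 = HKD 9,989,332.73
HKD 9,989,332.73 × 0.10141 = GBP 1,013,018.23
GBP 1,013,018.23 × 7.1460 = BRL 7,239,028.29
Profit = BRL 7,239,028.29 − BRL 7,117,000.00

Profit: BRL 122,028.29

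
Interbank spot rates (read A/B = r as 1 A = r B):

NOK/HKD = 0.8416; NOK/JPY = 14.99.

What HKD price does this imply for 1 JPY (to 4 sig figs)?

JPY/HKD = 0.05614

1 JPY ÷ 14.99 = 0.0667111 NOK
0.0667111 NOK × 0.8416 = 0.0561441 HKD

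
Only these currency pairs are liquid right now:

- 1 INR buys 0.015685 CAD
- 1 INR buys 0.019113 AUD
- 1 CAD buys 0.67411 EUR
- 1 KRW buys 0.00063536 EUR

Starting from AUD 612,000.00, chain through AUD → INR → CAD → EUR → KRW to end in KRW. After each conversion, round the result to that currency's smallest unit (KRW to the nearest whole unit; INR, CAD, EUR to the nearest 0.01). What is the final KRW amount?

KRW 532,865,966

AUD 612,000.00 ÷ 0.019113 = INR 32,020,091.04
INR 32,020,091.04 × 0.015685 = CAD 502,235.13
CAD 502,235.13 × 0.67411 = EUR 338,561.72
EUR 338,561.72 ÷ 0.00063536 = KRW 532,865,966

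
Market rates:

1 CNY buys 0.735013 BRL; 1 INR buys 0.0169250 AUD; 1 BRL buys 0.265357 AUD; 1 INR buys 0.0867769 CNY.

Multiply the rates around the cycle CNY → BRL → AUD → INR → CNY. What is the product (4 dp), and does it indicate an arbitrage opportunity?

Around CNY → BRL → AUD → INR → CNY: 1 × 0.735013 × 0.265357 ÷ 0.0169250 × 0.0867769 = 1.000002
Product ≈ 1 (deviation 0.000%, within rounding noise).

1.0000 (no arbitrage)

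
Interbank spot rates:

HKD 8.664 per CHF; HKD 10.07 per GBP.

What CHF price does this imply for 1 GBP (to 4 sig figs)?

1 GBP × 10.07 = 10.07 HKD
10.07 HKD ÷ 8.664 = 1.16228 CHF

GBP/CHF = 1.162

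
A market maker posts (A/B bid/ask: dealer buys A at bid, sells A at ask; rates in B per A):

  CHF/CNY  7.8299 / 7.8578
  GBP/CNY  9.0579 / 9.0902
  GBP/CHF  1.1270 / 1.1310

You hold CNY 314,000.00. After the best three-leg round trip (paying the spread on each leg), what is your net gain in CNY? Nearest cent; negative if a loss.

Net profit: CNY 6,032.14

Best loop CNY → CHF → GBP → CNY:
CNY 314,000.00 ÷ 7.8578 (buy CHF at ask) = CHF 39,960.29
CHF 39,960.29 ÷ 1.1310 (buy GBP at ask) = GBP 35,331.83
GBP 35,331.83 × 9.0579 (sell GBP at bid) = CNY 320,032.14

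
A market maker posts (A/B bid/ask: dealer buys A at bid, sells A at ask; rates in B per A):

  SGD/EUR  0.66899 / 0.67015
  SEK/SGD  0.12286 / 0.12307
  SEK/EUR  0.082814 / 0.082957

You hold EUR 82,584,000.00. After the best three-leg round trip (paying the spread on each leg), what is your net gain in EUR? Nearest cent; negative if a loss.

Best loop EUR → SGD → SEK → EUR:
EUR 82,584,000.00 ÷ 0.67015 (buy SGD at ask) = SGD 123,232,112.21
SGD 123,232,112.21 ÷ 0.12307 (buy SEK at ask) = SEK 1,001,317,235.83
SEK 1,001,317,235.83 × 0.082814 (sell SEK at bid) = EUR 82,923,085.57

Net profit: EUR 339,085.57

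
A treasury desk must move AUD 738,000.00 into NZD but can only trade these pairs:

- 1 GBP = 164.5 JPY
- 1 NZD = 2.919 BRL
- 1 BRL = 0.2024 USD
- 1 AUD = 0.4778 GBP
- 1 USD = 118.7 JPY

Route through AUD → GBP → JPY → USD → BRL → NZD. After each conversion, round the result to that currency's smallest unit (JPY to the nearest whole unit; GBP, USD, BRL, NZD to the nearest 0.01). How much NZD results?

AUD 738,000.00 × 0.4778 = GBP 352,616.40
GBP 352,616.40 × 164.5 = JPY 58,005,398
JPY 58,005,398 ÷ 118.7 = USD 488,672.27
USD 488,672.27 ÷ 0.2024 = BRL 2,414,388.69
BRL 2,414,388.69 ÷ 2.919 = NZD 827,128.71

NZD 827,128.71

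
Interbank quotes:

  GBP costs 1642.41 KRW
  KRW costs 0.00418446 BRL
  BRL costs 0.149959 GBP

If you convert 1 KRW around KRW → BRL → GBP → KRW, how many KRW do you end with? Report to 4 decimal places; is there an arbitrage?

Around KRW → BRL → GBP → KRW: 1 × 0.00418446 × 0.149959 × 1642.41 = 1.030608
Product > 1; profitable direction is KRW → BRL → GBP → KRW.

1.0306 (arbitrage exists)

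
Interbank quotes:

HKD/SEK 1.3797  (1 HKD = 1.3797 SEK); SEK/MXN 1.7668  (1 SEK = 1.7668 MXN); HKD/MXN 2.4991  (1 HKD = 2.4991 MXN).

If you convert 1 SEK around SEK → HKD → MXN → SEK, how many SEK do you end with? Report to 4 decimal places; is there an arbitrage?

Around SEK → HKD → MXN → SEK: 1 ÷ 1.3797 × 2.4991 ÷ 1.7668 = 1.025207
Product > 1; profitable direction is SEK → HKD → MXN → SEK.

1.0252 (arbitrage exists)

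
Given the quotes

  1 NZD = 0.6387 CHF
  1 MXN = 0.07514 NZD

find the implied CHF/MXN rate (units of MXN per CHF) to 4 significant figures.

1 CHF ÷ 0.6387 = 1.56568 NZD
1.56568 NZD ÷ 0.07514 = 20.8368 MXN

CHF/MXN = 20.84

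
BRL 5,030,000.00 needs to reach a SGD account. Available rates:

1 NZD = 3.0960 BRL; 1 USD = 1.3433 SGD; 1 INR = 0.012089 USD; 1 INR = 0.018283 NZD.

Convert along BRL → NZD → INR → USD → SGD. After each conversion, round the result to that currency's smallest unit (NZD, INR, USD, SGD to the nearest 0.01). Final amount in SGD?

BRL 5,030,000.00 ÷ 3.0960 = NZD 1,624,677.00
NZD 1,624,677.00 ÷ 0.018283 = INR 88,862,714.00
INR 88,862,714.00 × 0.012089 = USD 1,074,261.35
USD 1,074,261.35 × 1.3433 = SGD 1,443,055.27

SGD 1,443,055.27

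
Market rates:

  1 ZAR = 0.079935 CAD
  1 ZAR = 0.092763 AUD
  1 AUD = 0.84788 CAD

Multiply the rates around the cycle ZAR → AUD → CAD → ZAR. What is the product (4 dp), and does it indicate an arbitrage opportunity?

0.9839 (arbitrage exists)

Around ZAR → AUD → CAD → ZAR: 1 × 0.092763 × 0.84788 ÷ 0.079935 = 0.983948
Product < 1; profitable direction is ZAR → CAD → AUD → ZAR.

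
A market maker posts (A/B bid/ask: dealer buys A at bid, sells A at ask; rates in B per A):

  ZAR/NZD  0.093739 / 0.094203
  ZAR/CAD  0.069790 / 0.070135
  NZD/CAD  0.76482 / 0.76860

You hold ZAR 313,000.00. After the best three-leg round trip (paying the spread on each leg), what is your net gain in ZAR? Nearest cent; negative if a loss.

Net profit: ZAR 6,955.14

Best loop ZAR → NZD → CAD → ZAR:
ZAR 313,000.00 × 0.093739 (sell ZAR at bid) = NZD 29,340.31
NZD 29,340.31 × 0.76482 (sell NZD at bid) = CAD 22,440.05
CAD 22,440.05 ÷ 0.070135 (buy ZAR at ask) = ZAR 319,955.14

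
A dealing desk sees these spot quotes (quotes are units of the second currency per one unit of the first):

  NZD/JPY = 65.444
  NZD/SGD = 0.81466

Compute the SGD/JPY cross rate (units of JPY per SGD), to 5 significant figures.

SGD/JPY = 80.333

1 SGD ÷ 0.81466 = 1.22751 NZD
1.22751 NZD × 65.444 = 80.3329 JPY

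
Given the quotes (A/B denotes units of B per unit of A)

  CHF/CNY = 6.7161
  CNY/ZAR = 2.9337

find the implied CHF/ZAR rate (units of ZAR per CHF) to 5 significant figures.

1 CHF × 6.7161 = 6.7161 CNY
6.7161 CNY × 2.9337 = 19.703 ZAR

CHF/ZAR = 19.703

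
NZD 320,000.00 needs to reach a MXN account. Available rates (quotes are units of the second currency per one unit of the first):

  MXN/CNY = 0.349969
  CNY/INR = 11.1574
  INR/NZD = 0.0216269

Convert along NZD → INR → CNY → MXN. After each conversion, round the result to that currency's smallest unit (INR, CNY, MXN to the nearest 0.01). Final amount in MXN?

MXN 3,789,336.08

NZD 320,000.00 ÷ 0.0216269 = INR 14,796,387.83
INR 14,796,387.83 ÷ 11.1574 = CNY 1,326,150.16
CNY 1,326,150.16 ÷ 0.349969 = MXN 3,789,336.08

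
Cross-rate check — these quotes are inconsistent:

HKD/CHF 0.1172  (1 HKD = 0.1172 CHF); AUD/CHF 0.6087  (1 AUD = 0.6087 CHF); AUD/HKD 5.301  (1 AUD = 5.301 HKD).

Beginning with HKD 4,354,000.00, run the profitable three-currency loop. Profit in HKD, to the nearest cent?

Profit: HKD 89,964.07

Profitable loop is HKD → CHF → AUD → HKD:
HKD 4,354,000.00 × 0.1172 = CHF 510,288.80
CHF 510,288.80 ÷ 0.6087 = AUD 838,325.61
AUD 838,325.61 × 5.301 = HKD 4,443,964.07
Profit = HKD 4,443,964.07 − HKD 4,354,000.00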